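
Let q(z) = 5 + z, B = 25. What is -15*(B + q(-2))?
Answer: -420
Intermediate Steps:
-15*(B + q(-2)) = -15*(25 + (5 - 2)) = -15*(25 + 3) = -15*28 = -420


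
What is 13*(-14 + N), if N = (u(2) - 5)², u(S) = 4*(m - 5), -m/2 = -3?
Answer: -169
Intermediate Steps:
m = 6 (m = -2*(-3) = 6)
u(S) = 4 (u(S) = 4*(6 - 5) = 4*1 = 4)
N = 1 (N = (4 - 5)² = (-1)² = 1)
13*(-14 + N) = 13*(-14 + 1) = 13*(-13) = -169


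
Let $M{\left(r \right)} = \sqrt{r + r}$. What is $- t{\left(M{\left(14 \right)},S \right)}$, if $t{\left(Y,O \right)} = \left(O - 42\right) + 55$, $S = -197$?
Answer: $184$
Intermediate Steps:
$M{\left(r \right)} = \sqrt{2} \sqrt{r}$ ($M{\left(r \right)} = \sqrt{2 r} = \sqrt{2} \sqrt{r}$)
$t{\left(Y,O \right)} = 13 + O$ ($t{\left(Y,O \right)} = \left(-42 + O\right) + 55 = 13 + O$)
$- t{\left(M{\left(14 \right)},S \right)} = - (13 - 197) = \left(-1\right) \left(-184\right) = 184$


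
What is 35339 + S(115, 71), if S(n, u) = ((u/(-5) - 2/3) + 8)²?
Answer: 7961884/225 ≈ 35386.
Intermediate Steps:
S(n, u) = (22/3 - u/5)² (S(n, u) = ((u*(-⅕) - 2*⅓) + 8)² = ((-u/5 - ⅔) + 8)² = ((-⅔ - u/5) + 8)² = (22/3 - u/5)²)
35339 + S(115, 71) = 35339 + (-110 + 3*71)²/225 = 35339 + (-110 + 213)²/225 = 35339 + (1/225)*103² = 35339 + (1/225)*10609 = 35339 + 10609/225 = 7961884/225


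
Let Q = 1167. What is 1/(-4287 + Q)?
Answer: -1/3120 ≈ -0.00032051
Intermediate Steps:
1/(-4287 + Q) = 1/(-4287 + 1167) = 1/(-3120) = -1/3120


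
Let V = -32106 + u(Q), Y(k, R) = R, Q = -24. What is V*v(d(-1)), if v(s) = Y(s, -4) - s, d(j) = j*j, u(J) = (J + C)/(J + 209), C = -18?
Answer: 5939652/37 ≈ 1.6053e+5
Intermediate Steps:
u(J) = (-18 + J)/(209 + J) (u(J) = (J - 18)/(J + 209) = (-18 + J)/(209 + J))
d(j) = j²
v(s) = -4 - s
V = -5939652/185 (V = -32106 + (-18 - 24)/(209 - 24) = -32106 - 42/185 = -5939652/185 ≈ -32106.)
V*v(d(-1)) = -5939652*(-4 - 1*(-1)²)/185 = -5939652*(-4 - 1*1)/185 = -5939652*(-4 - 1)/185 = -5939652/185*(-5) = 5939652/37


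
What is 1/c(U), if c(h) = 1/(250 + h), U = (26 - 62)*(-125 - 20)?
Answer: 5470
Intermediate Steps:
U = 5220 (U = -36*(-145) = 5220)
1/c(U) = 1/(1/(250 + 5220)) = 1/(1/5470) = 5470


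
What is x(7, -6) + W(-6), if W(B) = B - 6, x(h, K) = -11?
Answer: -23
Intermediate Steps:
W(B) = -6 + B
x(7, -6) + W(-6) = -11 + (-6 - 6) = -11 - 12 = -23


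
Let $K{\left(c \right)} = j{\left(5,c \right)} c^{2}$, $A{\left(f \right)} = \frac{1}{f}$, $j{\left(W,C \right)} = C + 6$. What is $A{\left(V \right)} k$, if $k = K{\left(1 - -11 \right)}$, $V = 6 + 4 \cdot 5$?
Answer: $\frac{1296}{13} \approx 99.692$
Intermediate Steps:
$j{\left(W,C \right)} = 6 + C$
$V = 26$ ($V = 6 + 20 = 26$)
$K{\left(c \right)} = c^{2} \left(6 + c\right)$ ($K{\left(c \right)} = \left(6 + c\right) c^{2} = c^{2} \left(6 + c\right)$)
$k = 2592$ ($k = \left(1 - -11\right)^{2} \left(6 + \left(1 - -11\right)\right) = \left(1 + 11\right)^{2} \left(6 + \left(1 + 11\right)\right) = 12^{2} \left(6 + 12\right) = 144 \cdot 18 = 2592$)
$A{\left(V \right)} k = \frac{1}{26} \cdot 2592 = \frac{1296}{13}$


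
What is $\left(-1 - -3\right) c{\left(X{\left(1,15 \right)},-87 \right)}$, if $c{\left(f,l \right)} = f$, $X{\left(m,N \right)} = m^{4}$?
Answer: $2$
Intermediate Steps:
$\left(-1 - -3\right) c{\left(X{\left(1,15 \right)},-87 \right)} = \left(-1 - -3\right) 1^{4} = \left(-1 + 3\right) 1 = 2 \cdot 1 = 2$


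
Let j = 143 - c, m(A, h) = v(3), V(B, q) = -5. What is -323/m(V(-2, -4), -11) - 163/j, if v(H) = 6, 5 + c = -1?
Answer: -49105/894 ≈ -54.927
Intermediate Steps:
c = -6 (c = -5 - 1 = -6)
m(A, h) = 6
j = 149 (j = 143 - 1*(-6) = 143 + 6 = 149)
-323/m(V(-2, -4), -11) - 163/j = -323/6 - 163/149 = -49105/894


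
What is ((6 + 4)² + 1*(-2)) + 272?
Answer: 370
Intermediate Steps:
((6 + 4)² + 1*(-2)) + 272 = (10² - 2) + 272 = (100 - 2) + 272 = 98 + 272 = 370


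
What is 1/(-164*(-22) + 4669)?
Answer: 1/8277 ≈ 0.00012082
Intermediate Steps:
1/(-164*(-22) + 4669) = 1/(3608 + 4669) = 1/8277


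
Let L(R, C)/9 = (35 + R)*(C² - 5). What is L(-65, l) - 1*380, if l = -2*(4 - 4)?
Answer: 970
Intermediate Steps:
l = 0 (l = -2*0 = 0)
L(R, C) = 9*(-5 + C²)*(35 + R) (L(R, C) = 9*((35 + R)*(C² - 5)) = 9*((35 + R)*(-5 + C²)) = 9*((-5 + C²)*(35 + R)) = 9*(-5 + C²)*(35 + R))
L(-65, l) - 1*380 = (-1575 - 45*(-65) + 315*0² + 9*(-65)*0²) - 1*380 = (-1575 + 2925 + 315*0 + 9*(-65)*0) - 380 = (-1575 + 2925 + 0 + 0) - 380 = 1350 - 380 = 970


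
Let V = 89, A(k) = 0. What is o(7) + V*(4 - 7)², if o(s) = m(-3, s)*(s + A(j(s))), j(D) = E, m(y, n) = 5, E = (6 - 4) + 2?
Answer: 836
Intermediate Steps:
E = 4 (E = 2 + 2 = 4)
j(D) = 4
o(s) = 5*s (o(s) = 5*(s + 0) = 5*s)
o(7) + V*(4 - 7)² = 5*7 + 89*(4 - 7)² = 35 + 89*(-3)² = 35 + 89*9 = 35 + 801 = 836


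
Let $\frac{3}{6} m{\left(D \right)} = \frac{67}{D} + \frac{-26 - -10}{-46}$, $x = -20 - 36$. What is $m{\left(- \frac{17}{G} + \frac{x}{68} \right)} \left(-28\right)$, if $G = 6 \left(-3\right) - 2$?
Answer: $- \frac{29344672}{207} \approx -1.4176 \cdot 10^{5}$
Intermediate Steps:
$x = -56$
$G = -20$ ($G = -18 - 2 = -20$)
$m{\left(D \right)} = \frac{16}{23} + \frac{134}{D}$ ($m{\left(D \right)} = 2 \left(\frac{67}{D} + \frac{-26 - -10}{-46}\right) = 2 \left(\frac{67}{D} + \left(-26 + 10\right) \left(- \frac{1}{46}\right)\right) = 2 \left(\frac{67}{D} - - \frac{8}{23}\right) = 2 \left(\frac{67}{D} + \frac{8}{23}\right) = 2 \left(\frac{8}{23} + \frac{67}{D}\right) = \frac{16}{23} + \frac{134}{D}$)
$m{\left(- \frac{17}{G} + \frac{x}{68} \right)} \left(-28\right) = \left(\frac{16}{23} + \frac{134}{- \frac{17}{-20} - \frac{56}{68}}\right) \left(-28\right) = \left(\frac{16}{23} + \frac{134}{\left(-17\right) \left(- \frac{1}{20}\right) - \frac{14}{17}}\right) \left(-28\right) = \left(\frac{16}{23} + \frac{134}{\frac{17}{20} - \frac{14}{17}}\right) \left(-28\right) = \left(\frac{16}{23} + \frac{134}{\frac{9}{340}}\right) \left(-28\right) = \left(\frac{16}{23} + 134 \cdot \frac{340}{9}\right) \left(-28\right) = \left(\frac{16}{23} + \frac{45560}{9}\right) \left(-28\right) = \frac{1048024}{207} \left(-28\right) = - \frac{29344672}{207}$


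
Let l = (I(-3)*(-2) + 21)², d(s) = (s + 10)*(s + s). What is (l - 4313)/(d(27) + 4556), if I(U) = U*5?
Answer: -856/3277 ≈ -0.26121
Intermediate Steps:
I(U) = 5*U
d(s) = 2*s*(10 + s) (d(s) = (10 + s)*(2*s) = 2*s*(10 + s))
l = 2601 (l = ((5*(-3))*(-2) + 21)² = (-15*(-2) + 21)² = (30 + 21)² = 51² = 2601)
(l - 4313)/(d(27) + 4556) = (2601 - 4313)/(2*27*(10 + 27) + 4556) = -1712/(2*27*37 + 4556) = -1712/(1998 + 4556) = -1712/6554 = -1712*1/6554 = -856/3277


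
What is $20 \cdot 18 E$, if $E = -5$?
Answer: $-1800$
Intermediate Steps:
$20 \cdot 18 E = 20 \cdot 18 \left(-5\right) = 360 \left(-5\right) = -1800$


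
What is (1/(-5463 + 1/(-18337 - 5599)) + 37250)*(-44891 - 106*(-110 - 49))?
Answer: -136565373430980618/130762369 ≈ -1.0444e+9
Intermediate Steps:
(1/(-5463 + 1/(-18337 - 5599)) + 37250)*(-44891 - 106*(-110 - 49)) = (1/(-5463 + 1/(-23936)) + 37250)*(-44891 - 106*(-159)) = (1/(-5463 - 1/23936) + 37250)*(-44891 + 16854) = (1/(-130762369/23936) + 37250)*(-28037) = (-23936/130762369 + 37250)*(-28037) = (4870898221314/130762369)*(-28037) = -136565373430980618/130762369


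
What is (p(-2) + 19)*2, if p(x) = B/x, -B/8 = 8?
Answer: 102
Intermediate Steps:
B = -64 (B = -8*8 = -64)
p(x) = -64/x
(p(-2) + 19)*2 = (-64/(-2) + 19)*2 = (-64*(-½) + 19)*2 = (32 + 19)*2 = 51*2 = 102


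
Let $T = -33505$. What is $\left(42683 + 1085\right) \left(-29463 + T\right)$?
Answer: $-2755983424$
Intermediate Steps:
$\left(42683 + 1085\right) \left(-29463 + T\right) = \left(42683 + 1085\right) \left(-29463 - 33505\right) = 43768 \left(-62968\right) = -2755983424$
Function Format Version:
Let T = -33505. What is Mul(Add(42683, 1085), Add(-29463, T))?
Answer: -2755983424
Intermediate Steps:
Mul(Add(42683, 1085), Add(-29463, T)) = Mul(Add(42683, 1085), Add(-29463, -33505)) = Mul(43768, -62968) = -2755983424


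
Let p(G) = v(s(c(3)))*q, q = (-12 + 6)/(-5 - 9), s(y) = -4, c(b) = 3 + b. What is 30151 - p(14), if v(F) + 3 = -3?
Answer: 211075/7 ≈ 30154.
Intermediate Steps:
v(F) = -6 (v(F) = -3 - 3 = -6)
q = 3/7 (q = -6/(-14) = -6*(-1/14) = 3/7 ≈ 0.42857)
p(G) = -18/7 (p(G) = -6*3/7 = -18/7)
30151 - p(14) = 30151 - 1*(-18/7) = 30151 + 18/7 = 211075/7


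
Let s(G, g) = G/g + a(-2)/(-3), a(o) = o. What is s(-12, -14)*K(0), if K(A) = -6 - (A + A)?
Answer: -64/7 ≈ -9.1429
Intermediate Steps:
K(A) = -6 - 2*A
s(G, g) = ⅔ + G/g (s(G, g) = G/g - 2/(-3) = G/g - 2*(-⅓) = G/g + ⅔ = ⅔ + G/g)
s(-12, -14)*K(0) = (⅔ - 12/(-14))*(-6 - 2*0) = (⅔ - 12*(-1/14))*(-6 + 0) = (⅔ + 6/7)*(-6) = (32/21)*(-6) = -64/7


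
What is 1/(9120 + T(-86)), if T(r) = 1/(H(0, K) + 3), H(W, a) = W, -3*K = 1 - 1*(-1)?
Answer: 3/27361 ≈ 0.00010965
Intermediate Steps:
K = -⅔ (K = -(1 - 1*(-1))/3 = -(1 + 1)/3 = -⅓*2 = -⅔ ≈ -0.66667)
T(r) = ⅓ (T(r) = 1/(0 + 3) = 1/3 = ⅓)
1/(9120 + T(-86)) = 1/(9120 + ⅓) = 1/(27361/3) = 3/27361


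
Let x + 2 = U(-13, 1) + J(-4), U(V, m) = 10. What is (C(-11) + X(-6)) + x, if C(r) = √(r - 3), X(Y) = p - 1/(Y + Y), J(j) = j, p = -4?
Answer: 1/12 + I*√14 ≈ 0.083333 + 3.7417*I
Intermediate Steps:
X(Y) = -4 - 1/(2*Y) (X(Y) = -4 - 1/(Y + Y) = -4 - 1/(2*Y))
C(r) = √(-3 + r)
x = 4 (x = -2 + (10 - 4) = -2 + 6 = 4)
(C(-11) + X(-6)) + x = (√(-3 - 11) + (-4 - ½/(-6))) + 4 = (√(-14) + (-4 - ½*(-⅙))) + 4 = (I*√14 + (-4 + 1/12)) + 4 = (I*√14 - 47/12) + 4 = (-47/12 + I*√14) + 4 = 1/12 + I*√14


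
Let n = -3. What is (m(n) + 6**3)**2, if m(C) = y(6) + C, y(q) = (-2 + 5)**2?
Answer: 49284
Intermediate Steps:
y(q) = 9 (y(q) = 3**2 = 9)
m(C) = 9 + C
(m(n) + 6**3)**2 = ((9 - 3) + 6**3)**2 = (6 + 216)**2 = 222**2 = 49284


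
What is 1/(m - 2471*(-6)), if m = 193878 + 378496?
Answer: 1/587200 ≈ 1.7030e-6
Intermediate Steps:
m = 572374
1/(m - 2471*(-6)) = 1/(572374 - 2471*(-6)) = 1/(572374 + 14826) = 1/587200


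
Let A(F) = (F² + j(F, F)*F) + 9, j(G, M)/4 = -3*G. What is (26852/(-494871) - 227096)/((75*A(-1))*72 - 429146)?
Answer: 56191625734/108858258483 ≈ 0.51619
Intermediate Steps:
j(G, M) = -12*G (j(G, M) = 4*(-3*G) = -12*G)
A(F) = 9 - 11*F² (A(F) = (F² + (-12*F)*F) + 9 = (F² - 12*F²) + 9 = -11*F² + 9 = 9 - 11*F²)
(26852/(-494871) - 227096)/((75*A(-1))*72 - 429146) = (26852/(-494871) - 227096)/((75*(9 - 11*(-1)²))*72 - 429146) = (26852*(-1/494871) - 227096)/((75*(9 - 11*1))*72 - 429146) = (-26852/494871 - 227096)/((75*(9 - 11))*72 - 429146) = -112383251468/(494871*((75*(-2))*72 - 429146)) = -112383251468/(494871*(-150*72 - 429146)) = -112383251468/(494871*(-10800 - 429146)) = -112383251468/494871/(-439946) = -112383251468/494871*(-1/439946) = 56191625734/108858258483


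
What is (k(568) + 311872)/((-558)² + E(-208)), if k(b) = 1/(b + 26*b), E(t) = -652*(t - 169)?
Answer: 4782868993/8544728448 ≈ 0.55974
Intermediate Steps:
E(t) = 110188 - 652*t (E(t) = -652*(-169 + t) = 110188 - 652*t)
k(b) = 1/(27*b)
(k(568) + 311872)/((-558)² + E(-208)) = ((1/27)/568 + 311872)/((-558)² + (110188 - 652*(-208))) = ((1/27)*(1/568) + 311872)/(311364 + (110188 + 135616)) = (1/15336 + 311872)/(311364 + 245804) = (4782868993/15336)/557168 = (4782868993/15336)*(1/557168) = 4782868993/8544728448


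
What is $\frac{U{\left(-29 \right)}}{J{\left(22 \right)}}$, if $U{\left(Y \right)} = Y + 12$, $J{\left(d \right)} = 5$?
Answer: $- \frac{17}{5} \approx -3.4$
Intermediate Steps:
$U{\left(Y \right)} = 12 + Y$
$\frac{U{\left(-29 \right)}}{J{\left(22 \right)}} = \frac{12 - 29}{5} = \left(-17\right) \frac{1}{5} = - \frac{17}{5}$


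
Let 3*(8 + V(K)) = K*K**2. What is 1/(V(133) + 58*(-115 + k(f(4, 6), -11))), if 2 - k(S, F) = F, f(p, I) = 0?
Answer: 3/2334865 ≈ 1.2849e-6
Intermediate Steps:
V(K) = -8 + K**3/3 (V(K) = -8 + (K*K**2)/3 = -8 + K**3/3)
k(S, F) = 2 - F
1/(V(133) + 58*(-115 + k(f(4, 6), -11))) = 1/((-8 + (1/3)*133**3) + 58*(-115 + (2 - 1*(-11)))) = 1/((-8 + (1/3)*2352637) + 58*(-115 + (2 + 11))) = 1/((-8 + 2352637/3) + 58*(-115 + 13)) = 1/(2352613/3 + 58*(-102)) = 1/(2352613/3 - 5916) = 1/(2334865/3) = 3/2334865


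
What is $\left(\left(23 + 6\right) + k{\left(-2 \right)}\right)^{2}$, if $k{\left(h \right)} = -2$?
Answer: $729$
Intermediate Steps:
$\left(\left(23 + 6\right) + k{\left(-2 \right)}\right)^{2} = \left(\left(23 + 6\right) - 2\right)^{2} = \left(29 - 2\right)^{2} = 27^{2} = 729$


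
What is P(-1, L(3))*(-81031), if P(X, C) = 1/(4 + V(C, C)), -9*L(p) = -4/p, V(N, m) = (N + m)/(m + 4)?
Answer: -1134434/57 ≈ -19902.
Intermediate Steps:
V(N, m) = (N + m)/(4 + m)
L(p) = 4/(9*p) (L(p) = -(-4)/(9*p) = 4/(9*p))
P(X, C) = 1/(4 + 2*C/(4 + C)) (P(X, C) = 1/(4 + (C + C)/(4 + C)) = 1/(4 + (2*C)/(4 + C)) = 1/(4 + 2*C/(4 + C)))
P(-1, L(3))*(-81031) = ((4 + (4/9)/3)/(2*(8 + 3*((4/9)/3))))*(-81031) = ((4 + (4/9)*(1/3))/(2*(8 + 3*((4/9)*(1/3)))))*(-81031) = ((4 + 4/27)/(2*(8 + 3*(4/27))))*(-81031) = ((1/2)*(112/27)/(8 + 4/9))*(-81031) = ((1/2)*(112/27)/(76/9))*(-81031) = ((1/2)*(9/76)*(112/27))*(-81031) = (14/57)*(-81031) = -1134434/57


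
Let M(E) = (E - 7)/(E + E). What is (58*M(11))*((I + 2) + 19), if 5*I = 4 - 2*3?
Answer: 11948/55 ≈ 217.24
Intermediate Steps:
M(E) = (-7 + E)/(2*E) (M(E) = (-7 + E)/((2*E)) = (-7 + E)*(1/(2*E)) = (-7 + E)/(2*E))
I = -⅖ (I = (4 - 2*3)/5 = (4 - 6)/5 = (⅕)*(-2) = -⅖ ≈ -0.40000)
(58*M(11))*((I + 2) + 19) = (58*((½)*(-7 + 11)/11))*((-⅖ + 2) + 19) = (58*((½)*(1/11)*4))*(8/5 + 19) = (58*(2/11))*(103/5) = (116/11)*(103/5) = 11948/55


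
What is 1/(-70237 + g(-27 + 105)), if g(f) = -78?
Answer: -1/70315 ≈ -1.4222e-5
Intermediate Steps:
1/(-70237 + g(-27 + 105)) = 1/(-70237 - 78) = 1/(-70315) = -1/70315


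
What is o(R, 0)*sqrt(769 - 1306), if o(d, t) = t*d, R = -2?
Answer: 0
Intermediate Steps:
o(d, t) = d*t
o(R, 0)*sqrt(769 - 1306) = (-2*0)*sqrt(769 - 1306) = 0*sqrt(-537) = 0*(I*sqrt(537)) = 0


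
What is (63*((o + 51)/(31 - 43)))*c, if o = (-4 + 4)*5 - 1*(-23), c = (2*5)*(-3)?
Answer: 11655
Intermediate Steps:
c = -30 (c = 10*(-3) = -30)
o = 23 (o = 0*5 + 23 = 0 + 23 = 23)
(63*((o + 51)/(31 - 43)))*c = (63*((23 + 51)/(31 - 43)))*(-30) = (63*(74/(-12)))*(-30) = (63*(74*(-1/12)))*(-30) = (63*(-37/6))*(-30) = -777/2*(-30) = 11655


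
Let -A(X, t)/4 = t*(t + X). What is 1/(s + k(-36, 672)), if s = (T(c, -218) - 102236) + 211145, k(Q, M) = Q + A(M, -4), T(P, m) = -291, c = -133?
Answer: 1/119270 ≈ 8.3843e-6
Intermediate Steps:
A(X, t) = -4*t*(X + t) (A(X, t) = -4*t*(t + X) = -4*t*(X + t))
k(Q, M) = -64 + Q + 16*M (k(Q, M) = Q - 4*(-4)*(M - 4) = Q - 4*(-4)*(-4 + M) = Q + (-64 + 16*M) = -64 + Q + 16*M)
s = 108618 (s = (-291 - 102236) + 211145 = -102527 + 211145 = 108618)
1/(s + k(-36, 672)) = 1/(108618 + (-64 - 36 + 16*672)) = 1/(108618 + (-64 - 36 + 10752)) = 1/(108618 + 10652) = 1/119270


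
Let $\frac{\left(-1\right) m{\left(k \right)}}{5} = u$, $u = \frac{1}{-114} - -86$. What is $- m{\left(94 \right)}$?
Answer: $\frac{49015}{114} \approx 429.96$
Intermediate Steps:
$u = \frac{9803}{114}$ ($u = - \frac{1}{114} + 86 = \frac{9803}{114} \approx 85.991$)
$m{\left(k \right)} = - \frac{49015}{114}$ ($m{\left(k \right)} = \left(-5\right) \frac{9803}{114} = - \frac{49015}{114}$)
$- m{\left(94 \right)} = \left(-1\right) \left(- \frac{49015}{114}\right) = \frac{49015}{114}$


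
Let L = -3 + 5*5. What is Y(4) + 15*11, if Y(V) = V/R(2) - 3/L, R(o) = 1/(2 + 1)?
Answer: 3891/22 ≈ 176.86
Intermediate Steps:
R(o) = ⅓ (R(o) = 1/3 = ⅓)
L = 22 (L = -3 + 25 = 22)
Y(V) = -3/22 + 3*V (Y(V) = V/(⅓) - 3/22 = V*3 - 3*1/22 = 3*V - 3/22 = -3/22 + 3*V)
Y(4) + 15*11 = (-3/22 + 3*4) + 15*11 = (-3/22 + 12) + 165 = 261/22 + 165 = 3891/22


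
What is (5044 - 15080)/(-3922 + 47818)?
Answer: -2509/10974 ≈ -0.22863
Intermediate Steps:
(5044 - 15080)/(-3922 + 47818) = -10036/43896 = -10036*1/43896 = -2509/10974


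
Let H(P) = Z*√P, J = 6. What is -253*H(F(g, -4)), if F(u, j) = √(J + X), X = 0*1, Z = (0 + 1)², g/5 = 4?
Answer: -253*6^(¼) ≈ -395.97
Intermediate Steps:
g = 20 (g = 5*4 = 20)
Z = 1 (Z = 1² = 1)
X = 0
F(u, j) = √6 (F(u, j) = √(6 + 0) = √6)
H(P) = √P (H(P) = 1*√P = √P)
-253*H(F(g, -4)) = -253*6^(¼)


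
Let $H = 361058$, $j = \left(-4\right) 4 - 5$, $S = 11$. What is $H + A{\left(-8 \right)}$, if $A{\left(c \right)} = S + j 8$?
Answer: $360901$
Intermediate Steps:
$j = -21$ ($j = -16 - 5 = -21$)
$A{\left(c \right)} = -157$ ($A{\left(c \right)} = 11 - 168 = -157$)
$H + A{\left(-8 \right)} = 361058 - 157 = 360901$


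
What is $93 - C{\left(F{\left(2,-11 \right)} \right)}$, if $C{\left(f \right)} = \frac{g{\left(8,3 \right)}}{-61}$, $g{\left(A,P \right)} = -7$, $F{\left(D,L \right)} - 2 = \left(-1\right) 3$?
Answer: $\frac{5666}{61} \approx 92.885$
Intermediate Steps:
$F{\left(D,L \right)} = -1$ ($F{\left(D,L \right)} = 2 - 3 = -1$)
$C{\left(f \right)} = \frac{7}{61}$ ($C{\left(f \right)} = - \frac{7}{-61} = \left(-7\right) \left(- \frac{1}{61}\right) = \frac{7}{61}$)
$93 - C{\left(F{\left(2,-11 \right)} \right)} = 93 - \frac{7}{61} = \frac{5666}{61}$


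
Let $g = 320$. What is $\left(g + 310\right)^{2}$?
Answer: $396900$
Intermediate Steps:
$\left(g + 310\right)^{2} = \left(320 + 310\right)^{2} = 630^{2} = 396900$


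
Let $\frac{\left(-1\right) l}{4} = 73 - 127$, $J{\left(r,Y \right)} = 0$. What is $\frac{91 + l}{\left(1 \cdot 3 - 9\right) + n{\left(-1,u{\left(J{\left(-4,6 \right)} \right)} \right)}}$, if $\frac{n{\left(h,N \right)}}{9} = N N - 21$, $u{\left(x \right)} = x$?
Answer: $- \frac{307}{195} \approx -1.5744$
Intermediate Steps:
$l = 216$ ($l = - 4 \left(73 - 127\right) = \left(-4\right) \left(-54\right) = 216$)
$n{\left(h,N \right)} = -189 + 9 N^{2}$ ($n{\left(h,N \right)} = 9 \left(N N - 21\right) = 9 \left(N^{2} - 21\right) = 9 \left(-21 + N^{2}\right) = -189 + 9 N^{2}$)
$\frac{91 + l}{\left(1 \cdot 3 - 9\right) + n{\left(-1,u{\left(J{\left(-4,6 \right)} \right)} \right)}} = \frac{91 + 216}{\left(1 \cdot 3 - 9\right) - \left(189 - 9 \cdot 0^{2}\right)} = \frac{307}{\left(3 - 9\right) + \left(-189 + 9 \cdot 0\right)} = \frac{307}{-6 + \left(-189 + 0\right)} = \frac{307}{-6 - 189} = \frac{307}{-195} = 307 \left(- \frac{1}{195}\right) = - \frac{307}{195}$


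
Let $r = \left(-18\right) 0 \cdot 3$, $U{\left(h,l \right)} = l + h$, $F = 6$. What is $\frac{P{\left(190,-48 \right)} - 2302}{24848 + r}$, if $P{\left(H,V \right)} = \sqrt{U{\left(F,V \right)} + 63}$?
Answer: $- \frac{1151}{12424} + \frac{\sqrt{21}}{24848} \approx -0.092459$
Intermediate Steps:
$U{\left(h,l \right)} = h + l$
$r = 0$ ($r = 0 \cdot 3 = 0$)
$P{\left(H,V \right)} = \sqrt{69 + V}$ ($P{\left(H,V \right)} = \sqrt{\left(6 + V\right) + 63} = \sqrt{69 + V}$)
$\frac{P{\left(190,-48 \right)} - 2302}{24848 + r} = \frac{\sqrt{69 - 48} - 2302}{24848 + 0} = \frac{\sqrt{21} - 2302}{24848} = \left(-2302 + \sqrt{21}\right) \frac{1}{24848} = - \frac{1151}{12424} + \frac{\sqrt{21}}{24848}$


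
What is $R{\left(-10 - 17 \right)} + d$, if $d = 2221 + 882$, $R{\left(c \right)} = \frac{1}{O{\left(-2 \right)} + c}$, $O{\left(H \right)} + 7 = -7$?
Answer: $\frac{127222}{41} \approx 3103.0$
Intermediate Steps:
$O{\left(H \right)} = -14$ ($O{\left(H \right)} = -7 - 7 = -14$)
$R{\left(c \right)} = \frac{1}{-14 + c}$
$d = 3103$
$R{\left(-10 - 17 \right)} + d = \frac{1}{-14 - 27} + 3103 = \frac{1}{-41} + 3103 = - \frac{1}{41} + 3103 = \frac{127222}{41}$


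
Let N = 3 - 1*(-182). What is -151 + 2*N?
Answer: 219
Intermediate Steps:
N = 185 (N = 3 + 182 = 185)
-151 + 2*N = -151 + 2*185 = -151 + 370 = 219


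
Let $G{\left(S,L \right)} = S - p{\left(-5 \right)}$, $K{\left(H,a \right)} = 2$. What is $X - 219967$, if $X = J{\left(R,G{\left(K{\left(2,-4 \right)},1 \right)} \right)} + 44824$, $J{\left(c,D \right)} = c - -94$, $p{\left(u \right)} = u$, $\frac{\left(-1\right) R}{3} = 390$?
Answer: $-176219$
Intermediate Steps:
$R = -1170$ ($R = \left(-3\right) 390 = -1170$)
$G{\left(S,L \right)} = 5 + S$ ($G{\left(S,L \right)} = S - -5 = S + 5 = 5 + S$)
$J{\left(c,D \right)} = 94 + c$ ($J{\left(c,D \right)} = c + 94 = 94 + c$)
$X = 43748$ ($X = \left(94 - 1170\right) + 44824 = -1076 + 44824 = 43748$)
$X - 219967 = 43748 - 219967 = -176219$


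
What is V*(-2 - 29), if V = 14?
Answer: -434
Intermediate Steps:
V*(-2 - 29) = 14*(-2 - 29) = 14*(-31) = -434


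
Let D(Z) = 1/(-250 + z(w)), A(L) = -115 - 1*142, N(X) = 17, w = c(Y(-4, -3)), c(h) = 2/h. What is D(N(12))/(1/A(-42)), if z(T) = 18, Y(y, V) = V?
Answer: 257/232 ≈ 1.1078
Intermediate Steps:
w = -2/3 (w = 2/(-3) = 2*(-1/3) = -2/3 ≈ -0.66667)
A(L) = -257 (A(L) = -115 - 142 = -257)
D(Z) = -1/232 (D(Z) = 1/(-250 + 18) = 1/(-232) = -1/232)
D(N(12))/(1/A(-42)) = -1/(232*(1/(-257))) = -1/(232*(-1/257)) = -1/232*(-257) = 257/232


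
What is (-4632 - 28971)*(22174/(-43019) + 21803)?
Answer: -31516962152049/43019 ≈ -7.3263e+8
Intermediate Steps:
(-4632 - 28971)*(22174/(-43019) + 21803) = -33603*(22174*(-1/43019) + 21803) = -33603*(-22174/43019 + 21803) = -33603*937921083/43019 = -31516962152049/43019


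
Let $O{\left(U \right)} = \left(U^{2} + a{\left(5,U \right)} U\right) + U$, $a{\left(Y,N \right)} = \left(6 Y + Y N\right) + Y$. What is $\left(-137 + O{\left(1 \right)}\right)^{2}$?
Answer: $9025$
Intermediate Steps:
$a{\left(Y,N \right)} = 7 Y + N Y$ ($a{\left(Y,N \right)} = \left(6 Y + N Y\right) + Y = 7 Y + N Y$)
$O{\left(U \right)} = U + U^{2} + U \left(35 + 5 U\right)$ ($O{\left(U \right)} = \left(U^{2} + 5 \left(7 + U\right) U\right) + U = \left(U^{2} + \left(35 + 5 U\right) U\right) + U = \left(U^{2} + U \left(35 + 5 U\right)\right) + U = U + U^{2} + U \left(35 + 5 U\right)$)
$\left(-137 + O{\left(1 \right)}\right)^{2} = \left(-137 + 6 \cdot 1 \left(6 + 1\right)\right)^{2} = \left(-137 + 6 \cdot 1 \cdot 7\right)^{2} = \left(-137 + 42\right)^{2} = \left(-95\right)^{2} = 9025$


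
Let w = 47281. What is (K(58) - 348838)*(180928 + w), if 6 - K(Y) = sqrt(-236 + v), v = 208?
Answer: -79606601888 - 456418*I*sqrt(7) ≈ -7.9607e+10 - 1.2076e+6*I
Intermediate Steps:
K(Y) = 6 - 2*I*sqrt(7) (K(Y) = 6 - sqrt(-236 + 208) = 6 - sqrt(-28) = 6 - 2*I*sqrt(7))
(K(58) - 348838)*(180928 + w) = ((6 - 2*I*sqrt(7)) - 348838)*(180928 + 47281) = (-348832 - 2*I*sqrt(7))*228209 = -79606601888 - 456418*I*sqrt(7)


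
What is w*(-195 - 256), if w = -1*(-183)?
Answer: -82533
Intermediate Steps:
w = 183
w*(-195 - 256) = 183*(-195 - 256) = 183*(-451) = -82533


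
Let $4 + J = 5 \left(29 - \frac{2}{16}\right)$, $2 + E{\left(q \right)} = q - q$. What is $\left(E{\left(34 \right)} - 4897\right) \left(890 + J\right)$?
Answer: $- \frac{40382457}{8} \approx -5.0478 \cdot 10^{6}$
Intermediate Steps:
$E{\left(q \right)} = -2$ ($E{\left(q \right)} = -2 + \left(q - q\right) = -2 + 0 = -2$)
$J = \frac{1123}{8}$ ($J = -4 + 5 \left(29 - \frac{2}{16}\right) = -4 + 5 \left(29 - \frac{1}{8}\right) = -4 + 5 \cdot \frac{231}{8} = -4 + \frac{1155}{8} = \frac{1123}{8} \approx 140.38$)
$\left(E{\left(34 \right)} - 4897\right) \left(890 + J\right) = \left(-2 - 4897\right) \left(890 + \frac{1123}{8}\right) = \left(-4899\right) \frac{8243}{8} = - \frac{40382457}{8}$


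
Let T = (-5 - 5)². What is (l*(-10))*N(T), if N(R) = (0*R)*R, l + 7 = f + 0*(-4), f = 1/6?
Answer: 0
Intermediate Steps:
f = ⅙ ≈ 0.16667
T = 100 (T = (-10)² = 100)
l = -41/6 (l = -7 + (⅙ + 0*(-4)) = -7 + (⅙ + 0) = -7 + ⅙ = -41/6 ≈ -6.8333)
N(R) = 0 (N(R) = 0*R = 0)
(l*(-10))*N(T) = -41/6*(-10)*0 = (205/3)*0 = 0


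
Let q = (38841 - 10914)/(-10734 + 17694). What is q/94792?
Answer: 321/7583360 ≈ 4.2330e-5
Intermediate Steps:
q = 321/80 (q = 27927/6960 = 27927*(1/6960) = 321/80 ≈ 4.0125)
q/94792 = (321/80)/94792 = (321/80)*(1/94792) = 321/7583360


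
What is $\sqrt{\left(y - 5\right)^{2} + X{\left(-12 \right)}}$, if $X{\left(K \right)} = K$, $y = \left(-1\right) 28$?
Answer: $\sqrt{1077} \approx 32.818$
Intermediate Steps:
$y = -28$
$\sqrt{\left(y - 5\right)^{2} + X{\left(-12 \right)}} = \sqrt{\left(-28 - 5\right)^{2} - 12} = \sqrt{\left(-33\right)^{2} - 12} = \sqrt{1089 - 12} = \sqrt{1077}$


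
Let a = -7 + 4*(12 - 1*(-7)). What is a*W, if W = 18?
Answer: 1242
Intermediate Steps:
a = 69 (a = -7 + 4*(12 + 7) = -7 + 4*19 = -7 + 76 = 69)
a*W = 69*18 = 1242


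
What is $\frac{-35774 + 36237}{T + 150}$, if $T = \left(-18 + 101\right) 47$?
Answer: $\frac{463}{4051} \approx 0.11429$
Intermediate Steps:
$T = 3901$ ($T = 83 \cdot 47 = 3901$)
$\frac{-35774 + 36237}{T + 150} = \frac{-35774 + 36237}{3901 + 150} = \frac{463}{4051}$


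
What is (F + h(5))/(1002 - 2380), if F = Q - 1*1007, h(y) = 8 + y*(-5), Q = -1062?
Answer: 1043/689 ≈ 1.5138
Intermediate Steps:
h(y) = 8 - 5*y
F = -2069 (F = -1062 - 1*1007 = -1062 - 1007 = -2069)
(F + h(5))/(1002 - 2380) = (-2069 + (8 - 5*5))/(1002 - 2380) = (-2069 + (8 - 25))/(-1378) = (-2069 - 17)*(-1/1378) = -2086*(-1/1378) = 1043/689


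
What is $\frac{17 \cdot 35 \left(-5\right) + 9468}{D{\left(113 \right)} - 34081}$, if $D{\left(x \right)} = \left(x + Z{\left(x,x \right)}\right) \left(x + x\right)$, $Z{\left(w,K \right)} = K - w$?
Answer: $- \frac{6493}{8543} \approx -0.76004$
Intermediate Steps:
$D{\left(x \right)} = 2 x^{2}$ ($D{\left(x \right)} = \left(x + \left(x - x\right)\right) \left(x + x\right) = \left(x + 0\right) 2 x = x 2 x = 2 x^{2}$)
$\frac{17 \cdot 35 \left(-5\right) + 9468}{D{\left(113 \right)} - 34081} = \frac{17 \cdot 35 \left(-5\right) + 9468}{2 \cdot 113^{2} - 34081} = \frac{595 \left(-5\right) + 9468}{2 \cdot 12769 - 34081} = \frac{-2975 + 9468}{25538 - 34081} = \frac{6493}{-8543} = 6493 \left(- \frac{1}{8543}\right) = - \frac{6493}{8543}$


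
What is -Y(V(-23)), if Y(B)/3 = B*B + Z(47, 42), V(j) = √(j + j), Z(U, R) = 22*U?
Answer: -2964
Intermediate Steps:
V(j) = √2*√j (V(j) = √(2*j) = √2*√j)
Y(B) = 3102 + 3*B² (Y(B) = 3*(B*B + 22*47) = 3*(B² + 1034) = 3*(1034 + B²) = 3102 + 3*B²)
-Y(V(-23)) = -(3102 + 3*(√2*√(-23))²) = -(3102 + 3*(√2*(I*√23))²) = -(3102 + 3*(I*√46)²) = -(3102 + 3*(-46)) = -(3102 - 138) = -1*2964 = -2964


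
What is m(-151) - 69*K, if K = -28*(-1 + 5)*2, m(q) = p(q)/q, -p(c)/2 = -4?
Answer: 2333848/151 ≈ 15456.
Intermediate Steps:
p(c) = 8 (p(c) = -2*(-4) = 8)
m(q) = 8/q
K = -224 (K = -112*2 = -28*8 = -224)
m(-151) - 69*K = 8/(-151) - 69*(-224) = 8*(-1/151) + 15456 = -8/151 + 15456 = 2333848/151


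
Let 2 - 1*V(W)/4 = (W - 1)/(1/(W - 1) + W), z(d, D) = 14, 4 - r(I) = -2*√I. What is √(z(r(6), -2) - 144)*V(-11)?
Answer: 488*I*√130/133 ≈ 41.835*I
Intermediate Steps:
r(I) = 4 + 2*√I (r(I) = 4 - (-2)*√I = 4 + 2*√I)
V(W) = 8 - 4*(-1 + W)/(W + 1/(-1 + W)) (V(W) = 8 - 4*(W - 1)/(1/(W - 1) + W) = 8 - 4*(-1 + W)/(1/(-1 + W) + W) = 8 - 4*(-1 + W)/(W + 1/(-1 + W)))
√(z(r(6), -2) - 144)*V(-11) = √(14 - 144)*(4*(1 + (-11)²)/(1 + (-11)² - 1*(-11))) = √(-130)*(4*(1 + 121)/(1 + 121 + 11)) = (I*√130)*(4*122/133) = (I*√130)*(4*(1/133)*122) = (I*√130)*(488/133) = 488*I*√130/133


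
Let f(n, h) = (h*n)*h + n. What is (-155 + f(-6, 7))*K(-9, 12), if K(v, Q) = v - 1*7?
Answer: 7280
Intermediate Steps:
K(v, Q) = -7 + v (K(v, Q) = v - 7 = -7 + v)
f(n, h) = n + n*h**2 (f(n, h) = n*h**2 + n = n + n*h**2)
(-155 + f(-6, 7))*K(-9, 12) = (-155 - 6*(1 + 7**2))*(-7 - 9) = (-155 - 6*(1 + 49))*(-16) = (-155 - 6*50)*(-16) = (-155 - 300)*(-16) = -455*(-16) = 7280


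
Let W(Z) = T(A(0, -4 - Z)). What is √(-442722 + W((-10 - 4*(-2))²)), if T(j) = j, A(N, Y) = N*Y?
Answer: I*√442722 ≈ 665.37*I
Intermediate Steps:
W(Z) = 0 (W(Z) = 0*(-4 - Z) = 0)
√(-442722 + W((-10 - 4*(-2))²)) = √(-442722 + 0) = √(-442722) = I*√442722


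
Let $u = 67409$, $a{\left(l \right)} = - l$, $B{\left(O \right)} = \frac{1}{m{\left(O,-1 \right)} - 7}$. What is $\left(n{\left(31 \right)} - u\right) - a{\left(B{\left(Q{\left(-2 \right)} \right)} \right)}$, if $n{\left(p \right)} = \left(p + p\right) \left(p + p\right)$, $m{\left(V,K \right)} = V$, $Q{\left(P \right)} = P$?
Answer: $- \frac{572086}{9} \approx -63565.0$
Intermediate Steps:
$n{\left(p \right)} = 4 p^{2}$ ($n{\left(p \right)} = 2 p 2 p = 4 p^{2}$)
$B{\left(O \right)} = \frac{1}{-7 + O}$ ($B{\left(O \right)} = \frac{1}{O - 7} = \frac{1}{-7 + O}$)
$\left(n{\left(31 \right)} - u\right) - a{\left(B{\left(Q{\left(-2 \right)} \right)} \right)} = \left(4 \cdot 31^{2} - 67409\right) - - \frac{1}{-7 - 2} = \left(4 \cdot 961 - 67409\right) - - \frac{1}{-9} = \left(3844 - 67409\right) - \left(-1\right) \left(- \frac{1}{9}\right) = -63565 - \frac{1}{9} = - \frac{572086}{9}$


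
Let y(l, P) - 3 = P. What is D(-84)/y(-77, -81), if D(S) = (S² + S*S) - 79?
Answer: -14033/78 ≈ -179.91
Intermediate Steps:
D(S) = -79 + 2*S² (D(S) = (S² + S²) - 79 = 2*S² - 79 = -79 + 2*S²)
y(l, P) = 3 + P
D(-84)/y(-77, -81) = (-79 + 2*(-84)²)/(3 - 81) = (-79 + 2*7056)/(-78) = (-79 + 14112)*(-1/78) = 14033*(-1/78) = -14033/78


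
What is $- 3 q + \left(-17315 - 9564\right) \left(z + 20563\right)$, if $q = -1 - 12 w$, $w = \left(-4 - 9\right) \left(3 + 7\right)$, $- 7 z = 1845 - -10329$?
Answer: $- \frac{3541797932}{7} \approx -5.0597 \cdot 10^{8}$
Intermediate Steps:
$z = - \frac{12174}{7}$ ($z = - \frac{1845 - -10329}{7} = - \frac{1845 + 10329}{7} = \left(- \frac{1}{7}\right) 12174 = - \frac{12174}{7} \approx -1739.1$)
$w = -130$ ($w = \left(-13\right) 10 = -130$)
$q = 1559$ ($q = -1 - -1560 = -1 + 1560 = 1559$)
$- 3 q + \left(-17315 - 9564\right) \left(z + 20563\right) = \left(-3\right) 1559 + \left(-17315 - 9564\right) \left(- \frac{12174}{7} + 20563\right) = -4677 - \frac{3541765193}{7} = - \frac{3541797932}{7}$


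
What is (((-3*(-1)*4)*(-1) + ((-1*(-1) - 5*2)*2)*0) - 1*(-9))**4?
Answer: 81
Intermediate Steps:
(((-3*(-1)*4)*(-1) + ((-1*(-1) - 5*2)*2)*0) - 1*(-9))**4 = (((3*4)*(-1) + ((1 - 10)*2)*0) + 9)**4 = ((12*(-1) - 9*2*0) + 9)**4 = ((-12 - 18*0) + 9)**4 = ((-12 + 0) + 9)**4 = (-12 + 9)**4 = (-3)**4 = 81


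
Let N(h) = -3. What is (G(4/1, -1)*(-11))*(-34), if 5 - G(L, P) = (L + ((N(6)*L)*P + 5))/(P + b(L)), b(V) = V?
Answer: -748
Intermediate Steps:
G(L, P) = 5 - (5 + L - 3*L*P)/(L + P) (G(L, P) = 5 - (L + ((-3*L)*P + 5))/(P + L) = 5 - (L + (-3*L*P + 5))/(L + P) = 5 - (L + (5 - 3*L*P))/(L + P) = 5 - (5 + L - 3*L*P)/(L + P))
(G(4/1, -1)*(-11))*(-34) = (((-5 + 4*(4/1) + 5*(-1) + 3*(4/1)*(-1))/(4/1 - 1))*(-11))*(-34) = (((-5 + 4*(4*1) - 5 + 3*(4*1)*(-1))/(4*1 - 1))*(-11))*(-34) = (((-5 + 4*4 - 5 + 3*4*(-1))/(4 - 1))*(-11))*(-34) = (((-5 + 16 - 5 - 12)/3)*(-11))*(-34) = (((⅓)*(-6))*(-11))*(-34) = -2*(-11)*(-34) = 22*(-34) = -748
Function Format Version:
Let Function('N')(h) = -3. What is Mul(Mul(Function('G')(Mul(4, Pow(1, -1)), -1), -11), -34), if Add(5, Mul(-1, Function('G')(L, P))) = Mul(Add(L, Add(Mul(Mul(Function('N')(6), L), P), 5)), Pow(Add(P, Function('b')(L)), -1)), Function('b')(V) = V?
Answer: -748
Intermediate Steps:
Function('G')(L, P) = Add(5, Mul(-1, Pow(Add(L, P), -1), Add(5, L, Mul(-3, L, P)))) (Function('G')(L, P) = Add(5, Mul(-1, Mul(Add(L, Add(Mul(Mul(-3, L), P), 5)), Pow(Add(P, L), -1)))) = Add(5, Mul(-1, Mul(Add(L, Add(Mul(-3, L, P), 5)), Pow(Add(L, P), -1)))) = Add(5, Mul(-1, Mul(Add(L, Add(5, Mul(-3, L, P))), Pow(Add(L, P), -1)))) = Add(5, Mul(-1, Mul(Add(5, L, Mul(-3, L, P)), Pow(Add(L, P), -1)))) = Add(5, Mul(-1, Mul(Pow(Add(L, P), -1), Add(5, L, Mul(-3, L, P))))) = Add(5, Mul(-1, Pow(Add(L, P), -1), Add(5, L, Mul(-3, L, P)))))
Mul(Mul(Function('G')(Mul(4, Pow(1, -1)), -1), -11), -34) = Mul(Mul(Mul(Pow(Add(Mul(4, Pow(1, -1)), -1), -1), Add(-5, Mul(4, Mul(4, Pow(1, -1))), Mul(5, -1), Mul(3, Mul(4, Pow(1, -1)), -1))), -11), -34) = Mul(Mul(Mul(Pow(Add(Mul(4, 1), -1), -1), Add(-5, Mul(4, Mul(4, 1)), -5, Mul(3, Mul(4, 1), -1))), -11), -34) = Mul(Mul(Mul(Pow(Add(4, -1), -1), Add(-5, Mul(4, 4), -5, Mul(3, 4, -1))), -11), -34) = Mul(Mul(Mul(Pow(3, -1), Add(-5, 16, -5, -12)), -11), -34) = Mul(Mul(Mul(Rational(1, 3), -6), -11), -34) = Mul(Mul(-2, -11), -34) = Mul(22, -34) = -748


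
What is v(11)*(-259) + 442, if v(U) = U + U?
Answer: -5256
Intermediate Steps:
v(U) = 2*U
v(11)*(-259) + 442 = (2*11)*(-259) + 442 = 22*(-259) + 442 = -5698 + 442 = -5256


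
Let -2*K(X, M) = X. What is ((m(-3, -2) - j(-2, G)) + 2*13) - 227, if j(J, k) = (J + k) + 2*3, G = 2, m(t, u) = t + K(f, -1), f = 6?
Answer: -213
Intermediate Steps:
K(X, M) = -X/2
m(t, u) = -3 + t (m(t, u) = t - ½*6 = t - 3 = -3 + t)
j(J, k) = 6 + J + k (j(J, k) = (J + k) + 6 = 6 + J + k)
((m(-3, -2) - j(-2, G)) + 2*13) - 227 = (((-3 - 3) - (6 - 2 + 2)) + 2*13) - 227 = ((-6 - 1*6) + 26) - 227 = ((-6 - 6) + 26) - 227 = (-12 + 26) - 227 = 14 - 227 = -213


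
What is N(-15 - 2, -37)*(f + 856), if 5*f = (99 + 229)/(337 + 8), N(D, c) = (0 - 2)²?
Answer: 5907712/1725 ≈ 3424.8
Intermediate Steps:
N(D, c) = 4 (N(D, c) = (-2)² = 4)
f = 328/1725 (f = ((99 + 229)/(337 + 8))/5 = (328/345)/5 = (328*(1/345))/5 = (⅕)*(328/345) = 328/1725 ≈ 0.19015)
N(-15 - 2, -37)*(f + 856) = 4*(328/1725 + 856) = 4*(1476928/1725) = 5907712/1725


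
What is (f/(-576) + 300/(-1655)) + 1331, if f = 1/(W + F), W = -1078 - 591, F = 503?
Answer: 295847519947/222304896 ≈ 1330.8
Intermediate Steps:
W = -1669
f = -1/1166 (f = 1/(-1669 + 503) = 1/(-1166) = -1/1166 ≈ -0.00085763)
(f/(-576) + 300/(-1655)) + 1331 = (-1/1166/(-576) + 300/(-1655)) + 1331 = (-1/1166*(-1/576) + 300*(-1/1655)) + 1331 = (1/671616 - 60/331) + 1331 = -40296629/222304896 + 1331 = 295847519947/222304896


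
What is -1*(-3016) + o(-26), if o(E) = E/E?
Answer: 3017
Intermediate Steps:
o(E) = 1
-1*(-3016) + o(-26) = -1*(-3016) + 1 = 3016 + 1 = 3017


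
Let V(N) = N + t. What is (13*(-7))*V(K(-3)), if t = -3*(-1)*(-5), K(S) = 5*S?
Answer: 2730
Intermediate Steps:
t = -15 (t = 3*(-5) = -15)
V(N) = -15 + N (V(N) = N - 15 = -15 + N)
(13*(-7))*V(K(-3)) = (13*(-7))*(-15 + 5*(-3)) = -91*(-15 - 15) = -91*(-30) = 2730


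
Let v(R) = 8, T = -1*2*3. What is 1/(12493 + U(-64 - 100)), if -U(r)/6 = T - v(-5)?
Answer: 1/12577 ≈ 7.9510e-5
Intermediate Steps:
T = -6 (T = -2*3 = -6)
U(r) = 84 (U(r) = -6*(-6 - 1*8) = -6*(-6 - 8) = -6*(-14) = 84)
1/(12493 + U(-64 - 100)) = 1/(12493 + 84) = 1/12577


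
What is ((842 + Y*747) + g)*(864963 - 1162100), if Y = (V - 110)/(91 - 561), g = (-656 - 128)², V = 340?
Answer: -8590594662825/47 ≈ -1.8278e+11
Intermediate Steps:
g = 614656 (g = (-784)² = 614656)
Y = -23/47 (Y = (340 - 110)/(91 - 561) = 230/(-470) = 230*(-1/470) = -23/47 ≈ -0.48936)
((842 + Y*747) + g)*(864963 - 1162100) = ((842 - 23/47*747) + 614656)*(864963 - 1162100) = ((842 - 17181/47) + 614656)*(-297137) = (22393/47 + 614656)*(-297137) = (28911225/47)*(-297137) = -8590594662825/47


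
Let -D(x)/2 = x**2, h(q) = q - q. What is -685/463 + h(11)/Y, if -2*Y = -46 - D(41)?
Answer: -685/463 ≈ -1.4795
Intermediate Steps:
h(q) = 0
D(x) = -2*x**2
Y = -1658 (Y = -(-46 - (-2)*41**2)/2 = -(-46 - (-2)*1681)/2 = -(-46 - 1*(-3362))/2 = -(-46 + 3362)/2 = -1/2*3316 = -1658)
-685/463 + h(11)/Y = -685/463 + 0/(-1658) = -685*1/463 + 0*(-1/1658) = -685/463 + 0 = -685/463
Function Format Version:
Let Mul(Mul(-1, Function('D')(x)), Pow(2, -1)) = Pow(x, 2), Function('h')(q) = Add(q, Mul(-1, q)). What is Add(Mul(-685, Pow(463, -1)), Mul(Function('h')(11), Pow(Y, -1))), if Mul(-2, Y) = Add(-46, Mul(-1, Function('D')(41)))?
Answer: Rational(-685, 463) ≈ -1.4795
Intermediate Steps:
Function('h')(q) = 0
Function('D')(x) = Mul(-2, Pow(x, 2))
Y = -1658 (Y = Mul(Rational(-1, 2), Add(-46, Mul(-1, Mul(-2, Pow(41, 2))))) = Mul(Rational(-1, 2), Add(-46, Mul(-1, Mul(-2, 1681)))) = Mul(Rational(-1, 2), Add(-46, Mul(-1, -3362))) = Mul(Rational(-1, 2), Add(-46, 3362)) = Mul(Rational(-1, 2), 3316) = -1658)
Add(Mul(-685, Pow(463, -1)), Mul(Function('h')(11), Pow(Y, -1))) = Add(Mul(-685, Pow(463, -1)), Mul(0, Pow(-1658, -1))) = Add(Mul(-685, Rational(1, 463)), Mul(0, Rational(-1, 1658))) = Add(Rational(-685, 463), 0) = Rational(-685, 463)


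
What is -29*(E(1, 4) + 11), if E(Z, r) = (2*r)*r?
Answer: -1247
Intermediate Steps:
E(Z, r) = 2*r**2
-29*(E(1, 4) + 11) = -29*(2*4**2 + 11) = -29*(2*16 + 11) = -29*(32 + 11) = -29*43 = -1247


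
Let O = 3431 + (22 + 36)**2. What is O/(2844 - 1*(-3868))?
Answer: 6795/6712 ≈ 1.0124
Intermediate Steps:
O = 6795 (O = 3431 + 58**2 = 3431 + 3364 = 6795)
O/(2844 - 1*(-3868)) = 6795/(2844 - 1*(-3868)) = 6795/(2844 + 3868) = 6795/6712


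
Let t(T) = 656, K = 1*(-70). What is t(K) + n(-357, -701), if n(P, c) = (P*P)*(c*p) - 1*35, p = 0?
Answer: 621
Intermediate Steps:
K = -70
n(P, c) = -35 (n(P, c) = (P*P)*(c*0) - 1*35 = P**2*0 - 35 = 0 - 35 = -35)
t(K) + n(-357, -701) = 656 - 35 = 621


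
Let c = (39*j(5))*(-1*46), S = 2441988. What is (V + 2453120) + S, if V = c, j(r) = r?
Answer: 4886138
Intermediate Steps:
c = -8970 (c = (39*5)*(-1*46) = 195*(-46) = -8970)
V = -8970
(V + 2453120) + S = (-8970 + 2453120) + 2441988 = 2444150 + 2441988 = 4886138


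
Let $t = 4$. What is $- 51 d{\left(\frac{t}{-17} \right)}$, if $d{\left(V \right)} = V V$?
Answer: $- \frac{48}{17} \approx -2.8235$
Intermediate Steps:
$d{\left(V \right)} = V^{2}$
$- 51 d{\left(\frac{t}{-17} \right)} = - 51 \left(\frac{4}{-17}\right)^{2} = - 51 \left(4 \left(- \frac{1}{17}\right)\right)^{2} = - 51 \left(- \frac{4}{17}\right)^{2} = \left(-51\right) \frac{16}{289} = - \frac{48}{17}$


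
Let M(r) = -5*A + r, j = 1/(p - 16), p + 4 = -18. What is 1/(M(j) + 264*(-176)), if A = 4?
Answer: -38/1766393 ≈ -2.1513e-5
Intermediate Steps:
p = -22 (p = -4 - 18 = -22)
j = -1/38 (j = 1/(-22 - 16) = 1/(-38) = -1/38 ≈ -0.026316)
M(r) = -20 + r (M(r) = -5*4 + r = -20 + r)
1/(M(j) + 264*(-176)) = 1/((-20 - 1/38) + 264*(-176)) = 1/(-761/38 - 46464) = 1/(-1766393/38) = -38/1766393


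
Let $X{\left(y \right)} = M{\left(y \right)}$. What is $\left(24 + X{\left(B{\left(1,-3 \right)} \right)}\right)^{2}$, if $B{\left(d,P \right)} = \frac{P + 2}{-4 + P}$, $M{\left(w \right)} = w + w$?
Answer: $\frac{28900}{49} \approx 589.8$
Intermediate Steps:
$M{\left(w \right)} = 2 w$
$B{\left(d,P \right)} = \frac{2 + P}{-4 + P}$
$X{\left(y \right)} = 2 y$
$\left(24 + X{\left(B{\left(1,-3 \right)} \right)}\right)^{2} = \left(24 + 2 \frac{2 - 3}{-4 - 3}\right)^{2} = \left(24 + 2 \frac{1}{-7} \left(-1\right)\right)^{2} = \left(24 + 2 \left(\left(- \frac{1}{7}\right) \left(-1\right)\right)\right)^{2} = \left(24 + 2 \cdot \frac{1}{7}\right)^{2} = \left(24 + \frac{2}{7}\right)^{2} = \left(\frac{170}{7}\right)^{2} = \frac{28900}{49}$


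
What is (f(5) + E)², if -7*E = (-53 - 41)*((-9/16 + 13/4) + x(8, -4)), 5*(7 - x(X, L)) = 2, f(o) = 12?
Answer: 1465434961/78400 ≈ 18692.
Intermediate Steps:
x(X, L) = 33/5 (x(X, L) = 7 - ⅕*2 = 7 - ⅖ = 33/5)
E = 34921/280 (E = -(-53 - 41)*((-9/16 + 13/4) + 33/5)/7 = -(-94)*((-9*1/16 + 13*(¼)) + 33/5)/7 = -(-94)*((-9/16 + 13/4) + 33/5)/7 = -(-94)*(43/16 + 33/5)/7 = -(-94)*743/(7*80) = -⅐*(-34921/40) = 34921/280 ≈ 124.72)
(f(5) + E)² = (12 + 34921/280)² = (38281/280)² = 1465434961/78400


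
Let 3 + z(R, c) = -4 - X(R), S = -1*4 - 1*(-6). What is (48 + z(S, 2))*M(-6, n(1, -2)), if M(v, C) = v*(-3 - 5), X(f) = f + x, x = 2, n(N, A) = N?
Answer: 1776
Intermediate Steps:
S = 2 (S = -4 + 6 = 2)
X(f) = 2 + f (X(f) = f + 2 = 2 + f)
z(R, c) = -9 - R (z(R, c) = -3 + (-4 - (2 + R)) = -3 + (-4 + (-2 - R)) = -3 + (-6 - R) = -9 - R)
M(v, C) = -8*v (M(v, C) = v*(-8) = -8*v)
(48 + z(S, 2))*M(-6, n(1, -2)) = (48 + (-9 - 1*2))*(-8*(-6)) = (48 + (-9 - 2))*48 = (48 - 11)*48 = 37*48 = 1776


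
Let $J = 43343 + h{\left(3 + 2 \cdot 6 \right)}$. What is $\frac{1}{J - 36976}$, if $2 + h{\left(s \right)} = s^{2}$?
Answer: $\frac{1}{6590} \approx 0.00015175$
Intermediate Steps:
$h{\left(s \right)} = -2 + s^{2}$
$J = 43566$ ($J = 43343 - \left(2 - \left(3 + 2 \cdot 6\right)^{2}\right) = 43343 - \left(2 - \left(3 + 12\right)^{2}\right) = 43343 - \left(2 - 15^{2}\right) = 43343 + \left(-2 + 225\right) = 43343 + 223 = 43566$)
$\frac{1}{J - 36976} = \frac{1}{43566 - 36976} = \frac{1}{6590}$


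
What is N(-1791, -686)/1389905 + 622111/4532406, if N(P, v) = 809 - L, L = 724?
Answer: 173012088793/1259922752286 ≈ 0.13732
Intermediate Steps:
N(P, v) = 85 (N(P, v) = 809 - 1*724 = 809 - 724 = 85)
N(-1791, -686)/1389905 + 622111/4532406 = 85/1389905 + 622111/4532406 = 85*(1/1389905) + 622111*(1/4532406) = 17/277981 + 622111/4532406 = 173012088793/1259922752286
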